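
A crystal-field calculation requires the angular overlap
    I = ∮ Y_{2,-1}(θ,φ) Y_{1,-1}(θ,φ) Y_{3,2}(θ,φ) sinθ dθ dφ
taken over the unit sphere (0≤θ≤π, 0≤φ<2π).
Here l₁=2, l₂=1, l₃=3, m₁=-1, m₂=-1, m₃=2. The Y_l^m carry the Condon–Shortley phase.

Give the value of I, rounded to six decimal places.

Rules hold: Σm=0, L=6 even, 1≤3≤3.
N = 5·3·7 = 105
Δ = 0!·4!·2!/7! = 1/105
Racah Σ t=0..0: t=0:+1/4 = 1/4
⇒ 3j(2 1 3; 0 0 0)² = 3/35, sgn -1
Racah Σ t=0..0: t=0:+1/12 = 1/12
⇒ 3j(2 1 3; -1 -1 2)² = 2/21, sgn -1
4πI² = N·(3j₀)²·(3jₘ)² = 6/7
I = +1·√(0.857143/4π) = 0.26116903

0.261169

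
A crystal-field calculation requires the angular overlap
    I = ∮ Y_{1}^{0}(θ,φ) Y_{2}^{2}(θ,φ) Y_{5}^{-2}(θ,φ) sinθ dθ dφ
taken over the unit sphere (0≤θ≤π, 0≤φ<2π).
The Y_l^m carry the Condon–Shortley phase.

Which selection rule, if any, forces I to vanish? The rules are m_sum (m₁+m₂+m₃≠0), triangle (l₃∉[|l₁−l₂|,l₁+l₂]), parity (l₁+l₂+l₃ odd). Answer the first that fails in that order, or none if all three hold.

triangle

azimuthal sum: 0 + 2 − 2 = 0  ✓
1 ≤ 5 ≤ 3 (triangle on l)  ✗
L = 1 + 2 + 5 = 8 (even)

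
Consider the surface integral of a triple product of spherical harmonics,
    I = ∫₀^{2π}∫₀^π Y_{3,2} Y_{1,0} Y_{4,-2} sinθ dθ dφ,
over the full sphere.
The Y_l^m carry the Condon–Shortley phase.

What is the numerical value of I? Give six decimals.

0.213244

m-sum 0 ✓  L=8 even ✓  2≤4≤4 ✓
Π(2lᵢ+1) = 7×3×9 = 189
triangle coeff Δ(3,1,4) = 1/252
Σ_t [0,0]: t=0:+1/36 = 1/36
(3j)²=4/63 [(3 1 4; 0 0 0)], sign=+1
Σ_t [0,0]: t=0:+1/120 = 1/120
(3j)²=1/21 [(3 1 4; 2 0 -2)], sign=+1
⇒ 4πI² = 4/7
I = (+1)√(4/7/(4π)) = 0.21324362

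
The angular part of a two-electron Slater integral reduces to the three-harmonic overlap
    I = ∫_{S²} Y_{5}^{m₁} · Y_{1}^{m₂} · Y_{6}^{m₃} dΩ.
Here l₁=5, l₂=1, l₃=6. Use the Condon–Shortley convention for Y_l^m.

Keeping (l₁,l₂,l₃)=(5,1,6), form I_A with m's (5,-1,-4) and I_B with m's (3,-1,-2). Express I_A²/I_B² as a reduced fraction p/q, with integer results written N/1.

Same 5,1,6: normalisation and zero-m 3j drop out of the ratio.
A: Δ: 0! 10! 2! / 13! → 1/858; sum: t=0:+1/7257600 = 1/7257600; 3j²(5 1 6; 5 -1 -4) = Δ·Π!·Σ² = 1/858  (sign +1)
B: Δ: 0! 10! 2! / 13! → 1/858; sum: t=0:+1/161280 = 1/161280; 3j²(5 1 6; 3 -1 -2) = Δ·Π!·Σ² = 1/143  (sign +1)
I_A²/I_B² = (1/858)/(1/143) = 1/6

1/6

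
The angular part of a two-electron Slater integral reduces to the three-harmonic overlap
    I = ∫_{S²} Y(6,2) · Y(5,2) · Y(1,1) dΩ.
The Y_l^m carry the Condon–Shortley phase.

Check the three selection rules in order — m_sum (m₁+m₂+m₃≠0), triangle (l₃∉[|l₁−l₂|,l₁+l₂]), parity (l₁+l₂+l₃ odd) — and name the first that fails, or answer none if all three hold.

m_sum

azimuthal sum: 2 + 2 + 1 = 5  ✗
1 ≤ 1 ≤ 11 (triangle on l)
L = 6 + 5 + 1 = 12 (even)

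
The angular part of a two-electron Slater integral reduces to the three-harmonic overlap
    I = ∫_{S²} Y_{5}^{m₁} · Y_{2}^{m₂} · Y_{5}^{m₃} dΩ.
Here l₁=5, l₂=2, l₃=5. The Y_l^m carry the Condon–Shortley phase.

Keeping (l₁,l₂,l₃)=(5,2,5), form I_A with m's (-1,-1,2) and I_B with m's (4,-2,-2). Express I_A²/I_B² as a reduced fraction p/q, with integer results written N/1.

Same 5,2,5: normalisation and zero-m 3j drop out of the ratio.
A: Δ: 2! 8! 2! / 13! → 1/38610; sum: t=0:+1/2880 t=1:−1/1440 = -1/2880; 3j²(5 2 5; -1 -1 2) = Δ·Π!·Σ² = 7/715  (sign +1)
B: Δ: 2! 8! 2! / 13! → 1/38610; sum: t=0:+1/20160 = 1/20160; 3j²(5 2 5; 4 -2 -2) = Δ·Π!·Σ² = 12/715  (sign -1)
I_A²/I_B² = (7/715)/(12/715) = 7/12

7/12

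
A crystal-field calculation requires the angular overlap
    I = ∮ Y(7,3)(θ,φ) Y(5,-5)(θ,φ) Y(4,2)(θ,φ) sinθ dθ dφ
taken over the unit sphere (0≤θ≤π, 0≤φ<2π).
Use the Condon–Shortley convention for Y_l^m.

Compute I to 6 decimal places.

m-sum 0 ✓  L=16 even ✓  2≤4≤12 ✓
Π(2lᵢ+1) = 15×11×9 = 1485
triangle coeff Δ(7,5,4) = 1/6126120
Σ_t [3,5]: t=3:−1/69120 t=4:+1/20736 t=5:−1/69120 = 1/51840
(3j)²=280/21879 [(7 5 4; 0 0 0)], sign=+1
Σ_t [0,0]: t=0:+1/3870720 = 1/3870720
(3j)²=675/136136 [(7 5 4; 3 -5 2)], sign=+1
⇒ 4πI² = 50625/537251
I = (+1)√(50625/537251/(4π)) = 0.08659423

0.086594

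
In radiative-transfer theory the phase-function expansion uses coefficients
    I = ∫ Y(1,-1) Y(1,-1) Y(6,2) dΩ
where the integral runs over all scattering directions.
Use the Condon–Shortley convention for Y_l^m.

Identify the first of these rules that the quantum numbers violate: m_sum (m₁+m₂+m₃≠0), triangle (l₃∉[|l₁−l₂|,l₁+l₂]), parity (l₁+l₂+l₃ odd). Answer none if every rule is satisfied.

Σmᵢ = 0  ✓
l₃∈[|l₁−l₂|,l₁+l₂]=[0,2], have l₃=6  ✗
Σlᵢ = 8 ⇒ even

triangle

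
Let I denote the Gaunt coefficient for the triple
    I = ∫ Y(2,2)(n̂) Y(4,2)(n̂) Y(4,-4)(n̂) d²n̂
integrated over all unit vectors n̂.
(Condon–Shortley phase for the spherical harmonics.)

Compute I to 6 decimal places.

-0.106180

m-sum 0 ✓  L=10 even ✓  2≤4≤6 ✓
Π(2lᵢ+1) = 5×9×9 = 405
triangle coeff Δ(2,4,4) = 1/13860
Σ_t [0,2]: t=0:+1/192 t=1:−1/36 t=2:+1/192 = -5/288
(3j)²=20/693 [(2 4 4; 0 0 0)], sign=-1
Σ_t [0,0]: t=0:+1/2880 = 1/2880
(3j)²=2/165 [(2 4 4; 2 2 -4)], sign=+1
⇒ 4πI² = 120/847
I = (-1)√(120/847/(4π)) = -0.10618031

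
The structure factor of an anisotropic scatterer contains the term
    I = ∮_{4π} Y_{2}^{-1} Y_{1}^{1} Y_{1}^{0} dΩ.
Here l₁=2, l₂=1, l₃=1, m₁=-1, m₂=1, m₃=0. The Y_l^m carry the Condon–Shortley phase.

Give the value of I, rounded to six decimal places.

Checks pass: Σm=0; 4 even; l₃=1∈[1,3].
(2·2+1)(2·1+1)(2·1+1) = 45
Δ: 2! 2! 0! / 5! → 1/30
sum: t=1:−1/1 = -1/1
3j²(2 1 1; 0 0 0) = Δ·Π!·Σ² = 2/15  (sign +1)
sum: t=2:+1/2 = 1/2
3j²(2 1 1; -1 1 0) = Δ·Π!·Σ² = 1/10  (sign -1)
combine: 4πI² = 45·2/15·1/10 = 3/5
take √, sign -1: I = -0.21850969

-0.218510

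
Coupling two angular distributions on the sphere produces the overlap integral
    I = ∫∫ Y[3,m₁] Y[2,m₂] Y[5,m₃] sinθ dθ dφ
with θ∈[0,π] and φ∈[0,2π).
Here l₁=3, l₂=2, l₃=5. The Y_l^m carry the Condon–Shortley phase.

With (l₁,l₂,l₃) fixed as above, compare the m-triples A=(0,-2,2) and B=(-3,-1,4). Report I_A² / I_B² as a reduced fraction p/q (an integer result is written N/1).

Shared (l₁,l₂,l₃)=(3,2,5): N and (l;000)² cancel in I_A²/I_B².
A: Δ = 0!·6!·4!/11! = 1/2310; Racah Σ t=0..0: t=0:+1/864 = 1/864; ⇒ 3j(3 2 5; 0 -2 2)² = 1/66, sgn -1
B: Δ = 0!·6!·4!/11! = 1/2310; Racah Σ t=0..0: t=0:+1/4320 = 1/4320; ⇒ 3j(3 2 5; -3 -1 4)² = 2/55, sgn -1
I_A²/I_B² = (1/66)/(2/55) = 5/12

5/12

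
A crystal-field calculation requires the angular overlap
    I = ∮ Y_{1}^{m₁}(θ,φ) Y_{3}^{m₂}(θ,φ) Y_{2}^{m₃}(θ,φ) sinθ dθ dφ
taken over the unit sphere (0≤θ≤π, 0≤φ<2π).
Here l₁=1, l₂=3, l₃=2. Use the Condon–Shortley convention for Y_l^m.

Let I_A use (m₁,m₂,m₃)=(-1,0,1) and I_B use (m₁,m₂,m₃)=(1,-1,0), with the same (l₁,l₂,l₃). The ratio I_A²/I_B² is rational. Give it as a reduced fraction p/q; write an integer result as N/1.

1/2

Shared (l₁,l₂,l₃)=(1,3,2): N and (l;000)² cancel in I_A²/I_B².
A: Δ = 2!·0!·4!/7! = 1/105; Racah Σ t=2..2: t=2:+1/12 = 1/12; ⇒ 3j(1 3 2; -1 0 1)² = 1/35, sgn -1
B: Δ = 2!·0!·4!/7! = 1/105; Racah Σ t=0..0: t=0:+1/8 = 1/8; ⇒ 3j(1 3 2; 1 -1 0)² = 2/35, sgn +1
I_A²/I_B² = (1/35)/(2/35) = 1/2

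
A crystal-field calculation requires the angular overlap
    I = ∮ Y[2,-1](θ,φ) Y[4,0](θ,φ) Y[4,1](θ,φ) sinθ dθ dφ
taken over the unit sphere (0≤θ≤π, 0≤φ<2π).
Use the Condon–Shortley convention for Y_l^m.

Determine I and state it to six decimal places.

-0.044869

m-sum 0 ✓  L=10 even ✓  2≤4≤6 ✓
Π(2lᵢ+1) = 5×9×9 = 405
triangle coeff Δ(2,4,4) = 1/13860
Σ_t [0,2]: t=0:+1/192 t=1:−1/36 t=2:+1/192 = -5/288
(3j)²=20/693 [(2 4 4; 0 0 0)], sign=-1
Σ_t [1,2]: t=1:−1/72 t=2:+1/96 = -1/288
(3j)²=1/462 [(2 4 4; -1 0 1)], sign=+1
⇒ 4πI² = 150/5929
I = (-1)√(150/5929/(4π)) = -0.04486937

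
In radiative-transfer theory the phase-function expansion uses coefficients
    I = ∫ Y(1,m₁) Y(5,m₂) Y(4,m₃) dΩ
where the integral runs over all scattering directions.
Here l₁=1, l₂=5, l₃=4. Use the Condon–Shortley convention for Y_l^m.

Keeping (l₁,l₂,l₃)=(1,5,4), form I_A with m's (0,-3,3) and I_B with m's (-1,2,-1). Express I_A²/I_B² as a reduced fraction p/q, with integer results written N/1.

16/21

l's match ⇒ only the (l;m) 3-j factors differ between A and B.
A: triangle coeff Δ(1,5,4) = 1/495; Σ_t [1,1]: t=1:−1/5040 = -1/5040; (3j)²=16/495 [(1 5 4; 0 -3 3)], sign=+1
B: triangle coeff Δ(1,5,4) = 1/495; Σ_t [2,2]: t=2:+1/1440 = 1/1440; (3j)²=7/165 [(1 5 4; -1 2 -1)], sign=-1
I_A²/I_B² = (16/495)/(7/165) = 16/21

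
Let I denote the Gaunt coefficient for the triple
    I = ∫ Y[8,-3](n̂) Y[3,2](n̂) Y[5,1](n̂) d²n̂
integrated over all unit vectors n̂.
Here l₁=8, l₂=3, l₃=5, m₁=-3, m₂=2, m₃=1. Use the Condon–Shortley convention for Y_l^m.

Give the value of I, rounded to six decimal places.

-0.201784

Checks pass: Σm=0; 16 even; l₃=5∈[5,11].
(2·8+1)(2·3+1)(2·5+1) = 1309
Δ: 6! 10! 0! / 17! → 1/136136
sum: t=3:−1/518400 = -1/518400
3j²(8 3 5; 0 0 0) = Δ·Π!·Σ² = 56/2431  (sign +1)
sum: t=5:−1/2073600 = -1/2073600
3j²(8 3 5; -3 2 1) = Δ·Π!·Σ² = 15/884  (sign -1)
combine: 4πI² = 1309·56/2431·15/884 = 1470/2873
take √, sign -1: I = -0.20178363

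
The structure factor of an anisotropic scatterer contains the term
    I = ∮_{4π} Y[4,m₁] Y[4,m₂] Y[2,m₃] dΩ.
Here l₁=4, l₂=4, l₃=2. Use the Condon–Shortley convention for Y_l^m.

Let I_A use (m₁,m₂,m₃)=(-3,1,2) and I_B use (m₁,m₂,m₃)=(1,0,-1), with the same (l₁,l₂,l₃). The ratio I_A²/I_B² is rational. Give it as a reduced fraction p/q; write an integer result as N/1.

l's match ⇒ only the (l;m) 3-j factors differ between A and B.
A: triangle coeff Δ(4,4,2) = 1/13860; Σ_t [5,5]: t=5:−1/480 = -1/480; (3j)²=3/110 [(4 4 2; -3 1 2)], sign=-1
B: triangle coeff Δ(4,4,2) = 1/13860; Σ_t [2,3]: t=2:+1/96 t=3:−1/72 = -1/288; (3j)²=1/462 [(4 4 2; 1 0 -1)], sign=+1
I_A²/I_B² = (3/110)/(1/462) = 63/5

63/5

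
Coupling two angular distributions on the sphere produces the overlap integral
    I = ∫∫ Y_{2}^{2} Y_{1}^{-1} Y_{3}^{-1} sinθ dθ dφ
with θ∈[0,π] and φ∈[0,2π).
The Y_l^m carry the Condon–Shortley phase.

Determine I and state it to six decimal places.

Checks pass: Σm=0; 6 even; l₃=3∈[1,3].
(2·2+1)(2·1+1)(2·3+1) = 105
Δ: 0! 4! 2! / 7! → 1/105
sum: t=0:+1/4 = 1/4
3j²(2 1 3; 0 0 0) = Δ·Π!·Σ² = 3/35  (sign -1)
sum: t=0:+1/48 = 1/48
3j²(2 1 3; 2 -1 -1) = Δ·Π!·Σ² = 1/105  (sign +1)
combine: 4πI² = 105·3/35·1/105 = 3/35
take √, sign -1: I = -0.08258890

-0.082589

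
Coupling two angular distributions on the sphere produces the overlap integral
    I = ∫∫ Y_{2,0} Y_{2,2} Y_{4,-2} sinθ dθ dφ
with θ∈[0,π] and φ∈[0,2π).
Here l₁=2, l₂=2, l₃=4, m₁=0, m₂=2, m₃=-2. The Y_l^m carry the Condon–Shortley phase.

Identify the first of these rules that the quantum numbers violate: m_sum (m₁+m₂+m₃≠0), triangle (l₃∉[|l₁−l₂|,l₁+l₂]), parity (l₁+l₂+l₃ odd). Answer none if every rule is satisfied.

none

Σmᵢ = 0  ✓
l₃∈[|l₁−l₂|,l₁+l₂]=[0,4], have l₃=4  ✓
Σlᵢ = 8 ⇒ even  ✓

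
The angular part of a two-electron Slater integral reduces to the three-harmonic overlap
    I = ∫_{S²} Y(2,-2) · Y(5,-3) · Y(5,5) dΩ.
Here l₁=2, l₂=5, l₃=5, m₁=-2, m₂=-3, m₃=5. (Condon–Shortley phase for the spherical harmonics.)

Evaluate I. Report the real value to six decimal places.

m-sum 0 ✓  L=12 even ✓  3≤5≤7 ✓
Π(2lᵢ+1) = 5×11×11 = 605
triangle coeff Δ(2,5,5) = 1/38610
Σ_t [0,2]: t=0:+1/2880 t=1:−1/576 t=2:+1/2880 = -1/960
(3j)²=10/429 [(2 5 5; 0 0 0)], sign=+1
Σ_t [2,2]: t=2:+1/161280 = 1/161280
(3j)²=1/143 [(2 5 5; -2 -3 5)], sign=+1
⇒ 4πI² = 50/507
I = (+1)√(50/507/(4π)) = 0.08858824

0.088588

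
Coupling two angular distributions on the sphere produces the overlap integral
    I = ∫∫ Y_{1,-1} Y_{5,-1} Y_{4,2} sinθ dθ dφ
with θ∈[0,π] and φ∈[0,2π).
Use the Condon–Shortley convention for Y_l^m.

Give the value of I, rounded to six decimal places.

m-sum 0 ✓  L=10 even ✓  4≤4≤6 ✓
Π(2lᵢ+1) = 3×11×9 = 297
triangle coeff Δ(1,5,4) = 1/495
Σ_t [1,1]: t=1:−1/576 = -1/576
(3j)²=5/99 [(1 5 4; 0 0 0)], sign=-1
Σ_t [2,2]: t=2:+1/2880 = 1/2880
(3j)²=2/165 [(1 5 4; -1 -1 2)], sign=+1
⇒ 4πI² = 2/11
I = (-1)√(2/11/(4π)) = -0.12028562

-0.120286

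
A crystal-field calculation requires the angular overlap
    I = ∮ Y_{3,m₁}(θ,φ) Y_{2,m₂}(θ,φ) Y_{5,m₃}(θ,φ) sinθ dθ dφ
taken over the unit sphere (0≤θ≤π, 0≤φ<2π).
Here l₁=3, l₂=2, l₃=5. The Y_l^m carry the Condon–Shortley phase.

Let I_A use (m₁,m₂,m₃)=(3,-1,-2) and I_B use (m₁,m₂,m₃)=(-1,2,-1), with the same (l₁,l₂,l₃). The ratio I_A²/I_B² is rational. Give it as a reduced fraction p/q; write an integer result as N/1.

7/15

Shared (l₁,l₂,l₃)=(3,2,5): N and (l;000)² cancel in I_A²/I_B².
A: Δ = 0!·6!·4!/11! = 1/2310; Racah Σ t=0..0: t=0:+1/4320 = 1/4320; ⇒ 3j(3 2 5; 3 -1 -2)² = 1/330, sgn -1
B: Δ = 0!·6!·4!/11! = 1/2310; Racah Σ t=0..0: t=0:+1/1152 = 1/1152; ⇒ 3j(3 2 5; -1 2 -1)² = 1/154, sgn +1
I_A²/I_B² = (1/330)/(1/154) = 7/15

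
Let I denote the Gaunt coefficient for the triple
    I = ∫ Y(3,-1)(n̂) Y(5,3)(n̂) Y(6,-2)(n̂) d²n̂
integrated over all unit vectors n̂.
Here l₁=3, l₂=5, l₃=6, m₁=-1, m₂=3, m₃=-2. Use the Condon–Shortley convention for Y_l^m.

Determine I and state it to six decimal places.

Checks pass: Σm=0; 14 even; l₃=6∈[2,8].
(2·3+1)(2·5+1)(2·6+1) = 1001
Δ: 2! 4! 8! / 15! → 1/675675
sum: t=0:+1/8640 t=1:−1/2304 t=2:+1/8640 = -7/34560
3j²(3 5 6; 0 0 0) = Δ·Π!·Σ² = 7/429  (sign -1)
sum: t=0:+1/1935360 t=1:−1/30240 t=2:+1/11520 = 1/18432
3j²(3 5 6; -1 3 -2) = Δ·Π!·Σ² = 7/429  (sign +1)
combine: 4πI² = 1001·7/429·7/429 = 343/1287
take √, sign -1: I = -0.14563067

-0.145631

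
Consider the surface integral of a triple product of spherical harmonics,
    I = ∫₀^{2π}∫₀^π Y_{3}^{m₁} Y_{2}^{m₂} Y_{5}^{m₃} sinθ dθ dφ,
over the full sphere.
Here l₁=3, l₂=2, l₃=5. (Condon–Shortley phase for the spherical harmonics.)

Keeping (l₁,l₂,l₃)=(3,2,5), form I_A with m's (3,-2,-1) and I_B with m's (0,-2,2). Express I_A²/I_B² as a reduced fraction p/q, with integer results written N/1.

1/35

Same 3,2,5: normalisation and zero-m 3j drop out of the ratio.
A: Δ: 0! 6! 4! / 11! → 1/2310; sum: t=0:+1/17280 = 1/17280; 3j²(3 2 5; 3 -2 -1) = Δ·Π!·Σ² = 1/2310  (sign +1)
B: Δ: 0! 6! 4! / 11! → 1/2310; sum: t=0:+1/864 = 1/864; 3j²(3 2 5; 0 -2 2) = Δ·Π!·Σ² = 1/66  (sign -1)
I_A²/I_B² = (1/2310)/(1/66) = 1/35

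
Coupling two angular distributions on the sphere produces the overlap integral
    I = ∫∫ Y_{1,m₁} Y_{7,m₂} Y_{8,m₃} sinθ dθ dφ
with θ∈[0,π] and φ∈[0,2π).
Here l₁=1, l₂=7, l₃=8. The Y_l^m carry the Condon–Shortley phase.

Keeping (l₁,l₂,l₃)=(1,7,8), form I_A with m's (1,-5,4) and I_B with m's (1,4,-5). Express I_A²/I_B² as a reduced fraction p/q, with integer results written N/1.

1/13

Shared (l₁,l₂,l₃)=(1,7,8): N and (l;000)² cancel in I_A²/I_B².
A: Δ = 0!·2!·14!/17! = 1/2040; Racah Σ t=0..0: t=0:+1/1916006400 = 1/1916006400; ⇒ 3j(1 7 8; 1 -5 4)² = 1/340, sgn +1
B: Δ = 0!·2!·14!/17! = 1/2040; Racah Σ t=0..0: t=0:+1/479001600 = 1/479001600; ⇒ 3j(1 7 8; 1 4 -5)² = 13/340, sgn -1
I_A²/I_B² = (1/340)/(13/340) = 1/13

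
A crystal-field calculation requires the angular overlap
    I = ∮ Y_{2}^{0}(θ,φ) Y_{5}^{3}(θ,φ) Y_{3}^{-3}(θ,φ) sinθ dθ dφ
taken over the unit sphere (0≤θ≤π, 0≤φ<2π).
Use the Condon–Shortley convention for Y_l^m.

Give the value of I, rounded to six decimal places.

-0.126792

Checks pass: Σm=0; 10 even; l₃=3∈[3,7].
(2·2+1)(2·5+1)(2·3+1) = 385
Δ: 4! 0! 6! / 11! → 1/2310
sum: t=2:+1/144 = 1/144
3j²(2 5 3; 0 0 0) = Δ·Π!·Σ² = 10/231  (sign -1)
sum: t=2:+1/2880 = 1/2880
3j²(2 5 3; 0 3 -3) = Δ·Π!·Σ² = 2/165  (sign +1)
combine: 4πI² = 385·10/231·2/165 = 20/99
take √, sign -1: I = -0.12679218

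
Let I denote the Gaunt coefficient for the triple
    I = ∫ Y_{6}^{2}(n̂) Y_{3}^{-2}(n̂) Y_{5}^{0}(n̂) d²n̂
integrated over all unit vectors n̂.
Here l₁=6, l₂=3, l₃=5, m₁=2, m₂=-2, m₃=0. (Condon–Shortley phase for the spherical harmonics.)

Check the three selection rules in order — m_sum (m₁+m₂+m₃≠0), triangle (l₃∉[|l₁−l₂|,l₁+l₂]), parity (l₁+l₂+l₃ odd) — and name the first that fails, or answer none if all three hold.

m₁+m₂+m₃ = 2 − 2 + 0 = 0  ✓
triangle: |6−3|=3 ≤ l₃=5 ≤ 6+3=9  ✓
parity: l₁+l₂+l₃ = 14 is even  ✓

none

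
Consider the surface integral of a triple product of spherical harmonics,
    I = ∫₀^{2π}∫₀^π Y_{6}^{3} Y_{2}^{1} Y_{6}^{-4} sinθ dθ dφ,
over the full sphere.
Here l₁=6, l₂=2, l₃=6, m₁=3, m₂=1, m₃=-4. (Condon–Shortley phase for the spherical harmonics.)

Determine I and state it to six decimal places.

0.179515

Rules hold: Σm=0, L=14 even, 4≤6≤8.
N = 13·5·13 = 845
Δ = 2!·10!·2!/15! = 1/90090
Racah Σ t=0..2: t=0:+1/69120 t=1:−1/14400 t=2:+1/69120 = -7/172800
⇒ 3j(6 2 6; 0 0 0)² = 14/715, sgn -1
Racah Σ t=1..2: t=1:−1/161280 t=2:+1/725760 = -1/207360
⇒ 3j(6 2 6; 3 1 -4)² = 7/286, sgn -1
4πI² = N·(3j₀)²·(3jₘ)² = 49/121
I = +1·√(0.404959/4π) = 0.17951487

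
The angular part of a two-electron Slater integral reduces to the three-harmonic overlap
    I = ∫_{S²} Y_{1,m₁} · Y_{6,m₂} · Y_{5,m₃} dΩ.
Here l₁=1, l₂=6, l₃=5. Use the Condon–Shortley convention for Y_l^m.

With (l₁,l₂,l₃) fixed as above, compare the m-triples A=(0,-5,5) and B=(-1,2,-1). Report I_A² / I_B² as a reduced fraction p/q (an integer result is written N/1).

11/28

l's match ⇒ only the (l;m) 3-j factors differ between A and B.
A: triangle coeff Δ(1,6,5) = 1/858; Σ_t [1,1]: t=1:−1/3628800 = -1/3628800; (3j)²=1/78 [(1 6 5; 0 -5 5)], sign=-1
B: triangle coeff Δ(1,6,5) = 1/858; Σ_t [2,2]: t=2:+1/34560 = 1/34560; (3j)²=14/429 [(1 6 5; -1 2 -1)], sign=+1
I_A²/I_B² = (1/78)/(14/429) = 11/28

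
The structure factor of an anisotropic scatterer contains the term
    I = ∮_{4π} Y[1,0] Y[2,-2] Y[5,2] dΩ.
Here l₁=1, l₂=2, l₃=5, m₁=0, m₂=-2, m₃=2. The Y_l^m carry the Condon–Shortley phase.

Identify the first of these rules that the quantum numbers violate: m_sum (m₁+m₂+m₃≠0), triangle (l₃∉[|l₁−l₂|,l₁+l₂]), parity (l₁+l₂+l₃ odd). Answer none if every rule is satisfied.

triangle

Σmᵢ = 0  ✓
l₃∈[|l₁−l₂|,l₁+l₂]=[1,3], have l₃=5  ✗
Σlᵢ = 8 ⇒ even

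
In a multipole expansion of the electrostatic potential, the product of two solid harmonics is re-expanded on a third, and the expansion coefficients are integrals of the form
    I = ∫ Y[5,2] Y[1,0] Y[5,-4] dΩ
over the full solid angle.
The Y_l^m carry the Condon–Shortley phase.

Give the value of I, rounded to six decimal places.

0.000000

Σmᵢ = -2 ≠ 0, so the φ-integral vanishes; I = 0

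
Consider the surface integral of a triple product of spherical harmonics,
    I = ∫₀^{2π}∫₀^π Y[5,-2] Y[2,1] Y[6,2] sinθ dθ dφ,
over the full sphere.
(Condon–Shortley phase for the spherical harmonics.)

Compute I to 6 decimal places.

0.000000

-2 + 1 + 2 = 1 ≠ 0: azimuthal integral kills it; I = 0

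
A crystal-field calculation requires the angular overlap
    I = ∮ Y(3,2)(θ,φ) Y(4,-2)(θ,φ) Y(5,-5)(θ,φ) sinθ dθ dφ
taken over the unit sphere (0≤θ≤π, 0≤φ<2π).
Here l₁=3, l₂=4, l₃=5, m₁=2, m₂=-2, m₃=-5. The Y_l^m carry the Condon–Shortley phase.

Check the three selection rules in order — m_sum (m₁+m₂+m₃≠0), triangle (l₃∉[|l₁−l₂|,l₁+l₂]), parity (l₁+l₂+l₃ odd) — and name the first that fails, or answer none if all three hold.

Σmᵢ = -5  ✗
l₃∈[|l₁−l₂|,l₁+l₂]=[1,7], have l₃=5
Σlᵢ = 12 ⇒ even

m_sum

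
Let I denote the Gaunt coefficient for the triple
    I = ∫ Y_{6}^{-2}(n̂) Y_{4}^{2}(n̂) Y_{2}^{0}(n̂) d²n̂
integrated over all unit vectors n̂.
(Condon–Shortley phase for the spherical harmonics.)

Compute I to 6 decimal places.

0.206144

m-sum 0 ✓  L=12 even ✓  2≤2≤10 ✓
Π(2lᵢ+1) = 13×9×5 = 585
triangle coeff Δ(6,4,2) = 1/6435
Σ_t [4,4]: t=4:+1/2304 = 1/2304
(3j)²=5/143 [(6 4 2; 0 0 0)], sign=+1
Σ_t [6,6]: t=6:+1/5760 = 1/5760
(3j)²=56/2145 [(6 4 2; -2 2 0)], sign=+1
⇒ 4πI² = 840/1573
I = (+1)√(840/1573/(4π)) = 0.20614383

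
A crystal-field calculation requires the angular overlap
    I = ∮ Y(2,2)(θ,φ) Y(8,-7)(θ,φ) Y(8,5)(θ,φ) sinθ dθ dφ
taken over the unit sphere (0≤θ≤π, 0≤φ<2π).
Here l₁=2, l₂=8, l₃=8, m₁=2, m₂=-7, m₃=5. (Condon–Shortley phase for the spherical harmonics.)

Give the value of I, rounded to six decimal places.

Checks pass: Σm=0; 18 even; l₃=8∈[6,10].
(2·2+1)(2·8+1)(2·8+1) = 1445
Δ: 2! 2! 14! / 19! → 1/348840
sum: t=0:+1/116121600 t=1:−1/25401600 t=2:+1/116121600 = -1/45158400
3j²(2 8 8; 0 0 0) = Δ·Π!·Σ² = 24/1615  (sign -1)
sum: t=0:+1/24908083200 = 1/24908083200
3j²(2 8 8; 2 -7 5) = Δ·Π!·Σ² = 7/1292  (sign -1)
combine: 4πI² = 1445·24/1615·7/1292 = 42/361
take √, sign +1: I = 0.09622017

0.096220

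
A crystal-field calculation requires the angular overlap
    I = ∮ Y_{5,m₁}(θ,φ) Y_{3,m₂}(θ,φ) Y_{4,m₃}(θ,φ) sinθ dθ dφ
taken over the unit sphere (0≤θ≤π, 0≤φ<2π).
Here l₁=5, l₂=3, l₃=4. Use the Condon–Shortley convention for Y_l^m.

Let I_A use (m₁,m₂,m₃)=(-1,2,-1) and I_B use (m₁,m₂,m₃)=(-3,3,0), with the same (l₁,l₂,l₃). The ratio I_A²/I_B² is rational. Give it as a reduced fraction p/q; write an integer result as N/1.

Same 5,3,4: normalisation and zero-m 3j drop out of the ratio.
A: Δ: 4! 6! 2! / 13! → 1/180180; sum: t=3:−1/432 t=4:+1/1152 = -5/3456; 3j²(5 3 4; -1 2 -1) = Δ·Π!·Σ² = 625/36036  (sign +1)
B: Δ: 4! 6! 2! / 13! → 1/180180; sum: t=4:+1/2304 = 1/2304; 3j²(5 3 4; -3 3 0) = Δ·Π!·Σ² = 5/143  (sign +1)
I_A²/I_B² = (625/36036)/(5/143) = 125/252

125/252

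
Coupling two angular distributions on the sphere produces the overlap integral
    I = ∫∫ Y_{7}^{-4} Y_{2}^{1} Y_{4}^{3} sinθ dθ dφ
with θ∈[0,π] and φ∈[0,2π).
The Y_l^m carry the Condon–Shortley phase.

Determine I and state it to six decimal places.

l₃=4 ∉ [5,9] — triangle fails ⇒ I = 0

0.000000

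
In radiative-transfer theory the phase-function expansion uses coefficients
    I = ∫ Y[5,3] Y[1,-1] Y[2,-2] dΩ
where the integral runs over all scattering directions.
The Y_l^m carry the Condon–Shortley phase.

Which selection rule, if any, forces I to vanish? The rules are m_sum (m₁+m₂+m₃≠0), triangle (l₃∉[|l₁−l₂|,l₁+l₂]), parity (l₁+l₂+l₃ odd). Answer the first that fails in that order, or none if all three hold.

m₁+m₂+m₃ = 3 − 1 − 2 = 0  ✓
triangle: |5−1|=4 ≤ l₃=2 ≤ 5+1=6  ✗
parity: l₁+l₂+l₃ = 8 is even

triangle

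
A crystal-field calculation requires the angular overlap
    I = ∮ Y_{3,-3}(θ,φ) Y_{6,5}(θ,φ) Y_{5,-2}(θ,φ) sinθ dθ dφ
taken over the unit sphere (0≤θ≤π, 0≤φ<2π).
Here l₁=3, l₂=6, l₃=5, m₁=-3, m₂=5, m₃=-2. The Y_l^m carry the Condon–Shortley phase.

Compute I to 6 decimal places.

m-sum 0 ✓  L=14 even ✓  3≤5≤9 ✓
Π(2lᵢ+1) = 7×13×11 = 1001
triangle coeff Δ(3,6,5) = 1/675675
Σ_t [1,3]: t=1:−1/8640 t=2:+1/2304 t=3:−1/8640 = 7/34560
(3j)²=7/429 [(3 6 5; 0 0 0)], sign=-1
Σ_t [4,4]: t=4:+1/241920 = 1/241920
(3j)²=2/91 [(3 6 5; -3 5 -2)], sign=-1
⇒ 4πI² = 14/39
I = (+1)√(14/39/(4π)) = 0.16901560

0.169016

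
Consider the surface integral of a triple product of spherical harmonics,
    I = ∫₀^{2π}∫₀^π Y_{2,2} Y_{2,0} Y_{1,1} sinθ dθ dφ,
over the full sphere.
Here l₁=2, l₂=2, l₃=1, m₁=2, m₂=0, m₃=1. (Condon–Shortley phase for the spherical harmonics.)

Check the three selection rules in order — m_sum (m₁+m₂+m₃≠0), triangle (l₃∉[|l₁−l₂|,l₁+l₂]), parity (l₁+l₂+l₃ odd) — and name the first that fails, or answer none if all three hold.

m₁+m₂+m₃ = 2 + 0 + 1 = 3  ✗
triangle: |2−2|=0 ≤ l₃=1 ≤ 2+2=4
parity: l₁+l₂+l₃ = 5 is odd

m_sum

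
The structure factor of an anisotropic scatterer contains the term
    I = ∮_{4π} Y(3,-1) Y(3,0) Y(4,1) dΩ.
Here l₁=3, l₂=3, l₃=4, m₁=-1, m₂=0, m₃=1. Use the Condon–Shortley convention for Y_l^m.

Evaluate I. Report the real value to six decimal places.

m-sum 0 ✓  L=10 even ✓  0≤4≤6 ✓
Π(2lᵢ+1) = 7×7×9 = 441
triangle coeff Δ(3,3,4) = 1/34650
Σ_t [0,2]: t=0:+1/72 t=1:−1/16 t=2:+1/72 = -5/144
(3j)²=2/77 [(3 3 4; 0 0 0)], sign=-1
Σ_t [0,2]: t=0:+1/288 t=1:−1/24 t=2:+1/48 = -5/288
(3j)²=5/462 [(3 3 4; -1 0 1)], sign=+1
⇒ 4πI² = 15/121
I = (-1)√(15/121/(4π)) = -0.09932258

-0.099323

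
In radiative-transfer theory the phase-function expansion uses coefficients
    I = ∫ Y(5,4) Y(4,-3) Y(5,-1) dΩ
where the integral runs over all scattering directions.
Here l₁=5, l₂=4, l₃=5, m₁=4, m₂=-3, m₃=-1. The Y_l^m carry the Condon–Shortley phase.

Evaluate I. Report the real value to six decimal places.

m-sum 0 ✓  L=14 even ✓  1≤5≤9 ✓
Π(2lᵢ+1) = 11×9×11 = 1089
triangle coeff Δ(5,4,5) = 1/3153150
Σ_t [0,4]: t=0:+1/69120 t=1:−1/1728 t=2:+1/576 t=3:−1/1728 t=4:+1/69120 = 7/11520
(3j)²=2/143 [(5 4 5; 0 0 0)], sign=-1
Σ_t [0,1]: t=0:+1/17280 t=1:−1/103680 = 1/20736
(3j)²=10/429 [(5 4 5; 4 -3 -1)], sign=+1
⇒ 4πI² = 60/169
I = (-1)√(60/169/(4π)) = -0.16808437

-0.168084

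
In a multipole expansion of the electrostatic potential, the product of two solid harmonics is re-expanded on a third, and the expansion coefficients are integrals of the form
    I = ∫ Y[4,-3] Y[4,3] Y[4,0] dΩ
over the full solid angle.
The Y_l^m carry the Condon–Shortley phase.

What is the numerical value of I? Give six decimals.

Checks pass: Σm=0; 12 even; l₃=4∈[0,8].
(2·4+1)(2·4+1)(2·4+1) = 729
Δ: 4! 4! 4! / 13! → 1/450450
sum: t=0:+1/13824 t=1:−1/216 t=2:+1/64 t=3:−1/216 t=4:+1/13824 = 5/768
3j²(4 4 4; 0 0 0) = Δ·Π!·Σ² = 18/1001  (sign +1)
sum: t=3:−1/3456 t=4:+1/864 = 1/1152
3j²(4 4 4; -3 3 0) = Δ·Π!·Σ² = 7/286  (sign +1)
combine: 4πI² = 729·18/1001·7/286 = 6561/20449
take √, sign +1: I = 0.15978796

0.159788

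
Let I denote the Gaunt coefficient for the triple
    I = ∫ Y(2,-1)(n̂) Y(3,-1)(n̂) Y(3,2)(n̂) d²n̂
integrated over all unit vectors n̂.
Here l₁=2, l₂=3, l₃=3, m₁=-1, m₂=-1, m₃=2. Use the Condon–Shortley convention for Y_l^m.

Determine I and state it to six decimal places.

m-sum 0 ✓  L=8 even ✓  1≤3≤5 ✓
Π(2lᵢ+1) = 5×7×7 = 245
triangle coeff Δ(2,3,3) = 1/3780
Σ_t [0,2]: t=0:+1/24 t=1:−1/4 t=2:+1/24 = -1/6
(3j)²=4/105 [(2 3 3; 0 0 0)], sign=+1
Σ_t [1,2]: t=1:−1/12 t=2:+1/48 = -1/16
(3j)²=1/28 [(2 3 3; -1 -1 2)], sign=+1
⇒ 4πI² = 1/3
I = (+1)√(1/3/(4π)) = 0.16286750

0.162868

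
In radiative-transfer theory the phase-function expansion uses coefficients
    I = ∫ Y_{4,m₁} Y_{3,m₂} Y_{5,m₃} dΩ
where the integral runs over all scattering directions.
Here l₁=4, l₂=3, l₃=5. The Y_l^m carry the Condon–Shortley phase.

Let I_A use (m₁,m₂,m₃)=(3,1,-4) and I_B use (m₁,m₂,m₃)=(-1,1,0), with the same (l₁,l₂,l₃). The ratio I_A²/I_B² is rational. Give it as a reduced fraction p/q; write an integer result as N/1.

98/5

Same 4,3,5: normalisation and zero-m 3j drop out of the ratio.
A: Δ: 2! 6! 4! / 13! → 1/180180; sum: t=0:+1/5760 t=1:−1/4320 = -1/17280; 3j²(4 3 5; 3 1 -4) = Δ·Π!·Σ² = 7/4290  (sign +1)
B: Δ: 2! 6! 4! / 13! → 1/180180; sum: t=0:+1/5760 t=1:−1/288 t=2:+1/288 = 1/5760; 3j²(4 3 5; -1 1 0) = Δ·Π!·Σ² = 1/12012  (sign -1)
I_A²/I_B² = (7/4290)/(1/12012) = 98/5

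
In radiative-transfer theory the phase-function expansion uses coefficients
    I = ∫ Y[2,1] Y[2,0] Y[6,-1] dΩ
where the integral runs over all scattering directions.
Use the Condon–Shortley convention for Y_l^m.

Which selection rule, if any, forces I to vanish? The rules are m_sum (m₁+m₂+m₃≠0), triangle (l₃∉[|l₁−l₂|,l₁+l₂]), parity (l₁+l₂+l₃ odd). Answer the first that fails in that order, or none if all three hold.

triangle

azimuthal sum: 1 + 0 − 1 = 0  ✓
0 ≤ 6 ≤ 4 (triangle on l)  ✗
L = 2 + 2 + 6 = 10 (even)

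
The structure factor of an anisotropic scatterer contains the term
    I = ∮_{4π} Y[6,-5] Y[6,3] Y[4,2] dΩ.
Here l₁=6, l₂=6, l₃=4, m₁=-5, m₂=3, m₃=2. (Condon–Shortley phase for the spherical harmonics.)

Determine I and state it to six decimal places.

-0.147064

Checks pass: Σm=0; 16 even; l₃=4∈[0,12].
(2·6+1)(2·6+1)(2·4+1) = 1521
Δ: 8! 4! 4! / 17! → 1/15315300
sum: t=2:+1/829440 t=3:−1/25920 t=4:+1/9216 t=5:−1/25920 t=6:+1/829440 = 7/207360
3j²(6 6 4; 0 0 0) = Δ·Π!·Σ² = 28/2431  (sign +1)
sum: t=7:−1/483840 t=8:+1/1451520 = -1/725760
3j²(6 6 4; -5 3 2) = Δ·Π!·Σ² = 24/1547  (sign -1)
combine: 4πI² = 1521·28/2431·24/1547 = 864/3179
take √, sign -1: I = -0.14706410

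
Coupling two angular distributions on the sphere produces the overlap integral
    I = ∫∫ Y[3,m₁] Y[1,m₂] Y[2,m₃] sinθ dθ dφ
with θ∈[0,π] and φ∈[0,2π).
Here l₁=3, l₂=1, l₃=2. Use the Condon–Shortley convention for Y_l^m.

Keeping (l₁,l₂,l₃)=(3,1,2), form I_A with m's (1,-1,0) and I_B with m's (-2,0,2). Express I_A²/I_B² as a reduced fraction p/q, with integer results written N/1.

6/5

Shared (l₁,l₂,l₃)=(3,1,2): N and (l;000)² cancel in I_A²/I_B².
A: Δ = 2!·4!·0!/7! = 1/105; Racah Σ t=0..0: t=0:+1/8 = 1/8; ⇒ 3j(3 1 2; 1 -1 0)² = 2/35, sgn +1
B: Δ = 2!·4!·0!/7! = 1/105; Racah Σ t=1..1: t=1:−1/24 = -1/24; ⇒ 3j(3 1 2; -2 0 2)² = 1/21, sgn -1
I_A²/I_B² = (2/35)/(1/21) = 6/5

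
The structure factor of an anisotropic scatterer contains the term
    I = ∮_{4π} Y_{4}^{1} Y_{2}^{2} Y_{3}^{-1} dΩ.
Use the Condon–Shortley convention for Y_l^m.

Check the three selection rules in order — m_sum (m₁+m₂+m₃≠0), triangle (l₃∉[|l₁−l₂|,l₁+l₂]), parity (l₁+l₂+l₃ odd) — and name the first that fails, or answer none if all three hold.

m_sum

Σmᵢ = 2  ✗
l₃∈[|l₁−l₂|,l₁+l₂]=[2,6], have l₃=3
Σlᵢ = 9 ⇒ odd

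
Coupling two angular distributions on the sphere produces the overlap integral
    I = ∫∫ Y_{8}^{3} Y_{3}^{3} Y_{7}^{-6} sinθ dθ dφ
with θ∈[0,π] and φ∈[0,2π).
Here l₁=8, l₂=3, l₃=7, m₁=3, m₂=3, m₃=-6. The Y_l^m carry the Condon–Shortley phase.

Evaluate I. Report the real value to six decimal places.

0.043419

Rules hold: Σm=0, L=18 even, 5≤7≤11.
N = 17·7·15 = 1785
Δ = 4!·12!·2!/19! = 1/5290740
Racah Σ t=1..3: t=1:−1/7257600 t=2:+1/2073600 t=3:−1/7257600 = 1/4838400
⇒ 3j(8 3 7; 0 0 0)² = 252/20995, sgn -1
Racah Σ t=4..4: t=4:+1/1916006400 = 1/1916006400
⇒ 3j(8 3 7; 3 3 -6)² = 5/4522, sgn -1
4πI² = N·(3j₀)²·(3jₘ)² = 1890/79781
I = +1·√(0.0236899/4π) = 0.04341864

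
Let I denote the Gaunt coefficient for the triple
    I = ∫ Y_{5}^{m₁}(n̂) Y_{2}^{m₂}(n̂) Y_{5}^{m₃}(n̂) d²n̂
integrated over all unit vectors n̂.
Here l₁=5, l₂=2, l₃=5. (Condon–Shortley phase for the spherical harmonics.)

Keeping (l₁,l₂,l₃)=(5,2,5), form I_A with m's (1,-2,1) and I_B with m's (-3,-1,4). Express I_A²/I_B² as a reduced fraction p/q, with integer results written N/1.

50/49

l's match ⇒ only the (l;m) 3-j factors differ between A and B.
A: triangle coeff Δ(5,2,5) = 1/38610; Σ_t [0,0]: t=0:+1/2304 = 1/2304; (3j)²=5/143 [(5 2 5; 1 -2 1)], sign=+1
B: triangle coeff Δ(5,2,5) = 1/38610; Σ_t [0,1]: t=0:+1/80640 t=1:−1/10080 = -1/11520; (3j)²=49/1430 [(5 2 5; -3 -1 4)], sign=+1
I_A²/I_B² = (5/143)/(49/1430) = 50/49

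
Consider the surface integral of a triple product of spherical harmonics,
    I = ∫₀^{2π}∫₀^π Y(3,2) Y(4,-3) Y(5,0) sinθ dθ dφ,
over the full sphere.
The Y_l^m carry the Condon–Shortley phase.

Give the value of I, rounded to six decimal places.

0.000000

m-sum = 2 − 3 + 0 = -1 ≠ 0 ⇒ I = 0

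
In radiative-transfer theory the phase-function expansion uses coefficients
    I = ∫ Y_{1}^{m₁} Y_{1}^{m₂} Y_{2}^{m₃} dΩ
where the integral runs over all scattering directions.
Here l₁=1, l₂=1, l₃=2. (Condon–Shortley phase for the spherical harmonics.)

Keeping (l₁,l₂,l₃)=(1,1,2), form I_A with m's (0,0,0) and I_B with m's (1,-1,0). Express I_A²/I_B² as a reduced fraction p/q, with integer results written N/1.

Shared (l₁,l₂,l₃)=(1,1,2): N and (l;000)² cancel in I_A²/I_B².
A: Δ = 0!·2!·2!/5! = 1/30; Racah Σ t=0..0: t=0:+1/1 = 1/1; ⇒ 3j(1 1 2; 0 0 0)² = 2/15, sgn +1
B: Δ = 0!·2!·2!/5! = 1/30; Racah Σ t=0..0: t=0:+1/4 = 1/4; ⇒ 3j(1 1 2; 1 -1 0)² = 1/30, sgn +1
I_A²/I_B² = (2/15)/(1/30) = 4/1

4/1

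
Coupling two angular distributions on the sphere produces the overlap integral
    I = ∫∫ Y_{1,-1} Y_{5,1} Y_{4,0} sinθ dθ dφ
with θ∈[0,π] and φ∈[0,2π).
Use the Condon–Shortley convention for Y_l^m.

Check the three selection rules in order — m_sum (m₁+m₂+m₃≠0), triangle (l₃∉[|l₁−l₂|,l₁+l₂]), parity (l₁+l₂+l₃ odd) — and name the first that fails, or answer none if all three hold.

none

m₁+m₂+m₃ = -1 + 1 + 0 = 0  ✓
triangle: |1−5|=4 ≤ l₃=4 ≤ 1+5=6  ✓
parity: l₁+l₂+l₃ = 10 is even  ✓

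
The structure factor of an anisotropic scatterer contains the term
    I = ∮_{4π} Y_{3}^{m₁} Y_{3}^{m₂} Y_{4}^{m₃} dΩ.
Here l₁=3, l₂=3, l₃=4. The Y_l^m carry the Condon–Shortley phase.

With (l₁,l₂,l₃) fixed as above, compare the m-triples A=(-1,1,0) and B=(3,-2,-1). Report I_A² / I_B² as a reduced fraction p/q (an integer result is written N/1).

Shared (l₁,l₂,l₃)=(3,3,4): N and (l;000)² cancel in I_A²/I_B².
A: Δ = 2!·4!·4!/11! = 1/34650; Racah Σ t=0..2: t=0:+1/1152 t=1:−1/36 t=2:+1/32 = 5/1152; ⇒ 3j(3 3 4; -1 1 0)² = 1/1386, sgn +1
B: Δ = 2!·4!·4!/11! = 1/34650; Racah Σ t=0..0: t=0:+1/288 = 1/288; ⇒ 3j(3 3 4; 3 -2 -1)² = 5/231, sgn -1
I_A²/I_B² = (1/1386)/(5/231) = 1/30

1/30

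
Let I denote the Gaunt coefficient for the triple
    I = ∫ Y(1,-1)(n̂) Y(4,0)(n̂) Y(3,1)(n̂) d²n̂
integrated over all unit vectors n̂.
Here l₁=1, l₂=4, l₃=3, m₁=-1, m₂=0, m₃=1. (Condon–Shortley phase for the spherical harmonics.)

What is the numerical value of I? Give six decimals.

Checks pass: Σm=0; 8 even; l₃=3∈[3,5].
(2·1+1)(2·4+1)(2·3+1) = 189
Δ: 2! 0! 6! / 9! → 1/252
sum: t=1:−1/36 = -1/36
3j²(1 4 3; 0 0 0) = Δ·Π!·Σ² = 4/63  (sign +1)
sum: t=2:+1/96 = 1/96
3j²(1 4 3; -1 0 1) = Δ·Π!·Σ² = 1/42  (sign +1)
combine: 4πI² = 189·4/63·1/42 = 2/7
take √, sign +1: I = 0.15078601

0.150786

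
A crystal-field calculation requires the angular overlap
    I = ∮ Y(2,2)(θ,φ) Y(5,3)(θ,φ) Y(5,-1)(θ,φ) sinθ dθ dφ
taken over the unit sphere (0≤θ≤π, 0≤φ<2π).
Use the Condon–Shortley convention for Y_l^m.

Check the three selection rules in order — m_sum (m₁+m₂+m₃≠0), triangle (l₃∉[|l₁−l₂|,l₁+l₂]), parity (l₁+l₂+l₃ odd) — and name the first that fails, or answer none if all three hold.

m_sum

azimuthal sum: 2 + 3 − 1 = 4  ✗
3 ≤ 5 ≤ 7 (triangle on l)
L = 2 + 5 + 5 = 12 (even)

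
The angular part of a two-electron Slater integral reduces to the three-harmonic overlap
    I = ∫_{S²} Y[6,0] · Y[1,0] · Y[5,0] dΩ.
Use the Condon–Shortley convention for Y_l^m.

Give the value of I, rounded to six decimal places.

0.245154

m-sum 0 ✓  L=12 even ✓  5≤5≤7 ✓
Π(2lᵢ+1) = 13×3×11 = 429
triangle coeff Δ(6,1,5) = 1/858
Σ_t [1,1]: t=1:−1/14400 = -1/14400
(3j)²=6/143 [(6 1 5; 0 0 0)], sign=+1
(m-triple is (0,0,0) — same symbol as above.)
⇒ 4πI² = 108/143
I = (+1)√(108/143/(4π)) = 0.24515397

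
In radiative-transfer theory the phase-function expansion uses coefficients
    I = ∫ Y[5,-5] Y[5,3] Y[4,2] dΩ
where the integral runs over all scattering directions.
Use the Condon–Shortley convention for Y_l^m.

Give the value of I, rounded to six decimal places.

-0.184127

Checks pass: Σm=0; 14 even; l₃=4∈[0,10].
(2·5+1)(2·5+1)(2·4+1) = 1089
Δ: 6! 4! 4! / 15! → 1/3153150
sum: t=1:−1/69120 t=2:+1/1728 t=3:−1/576 t=4:+1/1728 t=5:−1/69120 = -7/11520
3j²(5 5 4; 0 0 0) = Δ·Π!·Σ² = 2/143  (sign -1)
sum: t=6:+1/69120 = 1/69120
3j²(5 5 4; -5 3 2) = Δ·Π!·Σ² = 4/143  (sign +1)
combine: 4πI² = 1089·2/143·4/143 = 72/169
take √, sign -1: I = -0.18412721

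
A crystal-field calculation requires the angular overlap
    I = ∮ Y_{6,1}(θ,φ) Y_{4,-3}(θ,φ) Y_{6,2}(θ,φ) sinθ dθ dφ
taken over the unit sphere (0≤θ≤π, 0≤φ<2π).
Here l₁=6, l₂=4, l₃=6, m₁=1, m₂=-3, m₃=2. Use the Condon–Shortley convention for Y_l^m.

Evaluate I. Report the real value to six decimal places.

-0.039511

Rules hold: Σm=0, L=16 even, 2≤6≤10.
N = 13·9·13 = 1521
Δ = 4!·8!·4!/17! = 1/15315300
Racah Σ t=0..4: t=0:+1/829440 t=1:−1/25920 t=2:+1/9216 t=3:−1/25920 t=4:+1/829440 = 7/207360
⇒ 3j(6 4 6; 0 0 0)² = 28/2431, sgn +1
Racah Σ t=0..1: t=0:+1/103680 t=1:−1/82944 = -1/414720
⇒ 3j(6 4 6; 1 -3 2)² = 49/43758, sgn -1
4πI² = N·(3j₀)²·(3jₘ)² = 686/34969
I = -1·√(0.0196174/4π) = -0.03951077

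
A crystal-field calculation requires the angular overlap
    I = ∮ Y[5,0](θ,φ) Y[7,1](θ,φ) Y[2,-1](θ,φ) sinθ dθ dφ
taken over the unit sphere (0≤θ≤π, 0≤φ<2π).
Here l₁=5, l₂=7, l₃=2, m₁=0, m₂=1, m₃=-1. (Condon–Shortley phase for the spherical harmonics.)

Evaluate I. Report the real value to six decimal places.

Checks pass: Σm=0; 14 even; l₃=2∈[2,12].
(2·5+1)(2·7+1)(2·2+1) = 825
Δ: 10! 0! 4! / 15! → 1/15015
sum: t=5:−1/57600 = -1/57600
3j²(5 7 2; 0 0 0) = Δ·Π!·Σ² = 21/715  (sign -1)
sum: t=5:−1/86400 = -1/86400
3j²(5 7 2; 0 1 -1) = Δ·Π!·Σ² = 16/715  (sign +1)
combine: 4πI² = 825·21/715·16/715 = 1008/1859
take √, sign -1: I = -0.20772350

-0.207724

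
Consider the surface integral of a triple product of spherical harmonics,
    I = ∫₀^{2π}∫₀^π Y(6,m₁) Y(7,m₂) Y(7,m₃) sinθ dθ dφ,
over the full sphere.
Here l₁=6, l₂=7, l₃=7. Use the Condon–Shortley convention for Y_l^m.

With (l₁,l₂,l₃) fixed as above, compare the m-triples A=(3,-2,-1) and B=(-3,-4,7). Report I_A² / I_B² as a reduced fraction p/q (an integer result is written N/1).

350/4719

l's match ⇒ only the (l;m) 3-j factors differ between A and B.
A: triangle coeff Δ(6,7,7) = 1/2444321880; Σ_t [0,3]: t=0:+1/18662400 t=1:−1/3317760 t=2:+1/4147200 t=3:−1/37324800 = -1/29859840; (3j)²=175/138567 [(6 7 7; 3 -2 -1)], sign=-1
B: triangle coeff Δ(6,7,7) = 1/2444321880; Σ_t [3,3]: t=3:−1/1045094400 = -1/1045094400; (3j)²=11/646 [(6 7 7; -3 -4 7)], sign=-1
I_A²/I_B² = (175/138567)/(11/646) = 350/4719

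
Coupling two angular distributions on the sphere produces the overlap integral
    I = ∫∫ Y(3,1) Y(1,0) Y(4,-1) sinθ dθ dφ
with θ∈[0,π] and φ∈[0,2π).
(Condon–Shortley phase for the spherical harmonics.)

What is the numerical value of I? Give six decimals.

Rules hold: Σm=0, L=8 even, 2≤4≤4.
N = 7·3·9 = 189
Δ = 0!·6!·2!/9! = 1/252
Racah Σ t=0..0: t=0:+1/36 = 1/36
⇒ 3j(3 1 4; 0 0 0)² = 4/63, sgn +1
Racah Σ t=0..0: t=0:+1/48 = 1/48
⇒ 3j(3 1 4; 1 0 -1)² = 5/84, sgn -1
4πI² = N·(3j₀)²·(3jₘ)² = 5/7
I = -1·√(0.714286/4π) = -0.23841361

-0.238414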